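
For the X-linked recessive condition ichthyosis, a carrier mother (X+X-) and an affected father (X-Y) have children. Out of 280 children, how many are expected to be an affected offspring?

Cross: X+X- × X-Y
Offspring: 1 X+X-, 1 X+Y, 1 X-X-, 1 X-Y
Probability of an affected offspring: 2/4 = 1/2
Expected count = 1/2 × 280 = 140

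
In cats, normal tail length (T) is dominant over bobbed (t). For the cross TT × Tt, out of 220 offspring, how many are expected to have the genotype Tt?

Punnett square for TT × Tt:
Offspring genotypes: 2 TT, 2 Tt
Total offspring: 4
Count with target: 2
Probability: 2/4 = 1/2
Expected count = 1/2 × 220 = 110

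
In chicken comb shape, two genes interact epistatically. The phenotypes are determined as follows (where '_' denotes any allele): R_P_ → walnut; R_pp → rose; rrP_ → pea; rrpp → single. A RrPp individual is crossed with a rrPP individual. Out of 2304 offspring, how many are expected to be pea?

Cross: RrPp × rrPP — consider each gene separately:
R gene: Rr × rr → 2 Rr, 2 rr → 2 R_ : 2 rr (out of 4)
P gene: Pp × PP → 2 PP, 2 Pp → 4 P_ (out of 4)
Genotype classes (out of 4 × 4 = 16): R_P_ = 2×4 = 8; rrP_ = 2×4 = 8
Apply the phenotype rules: R_P_ (8) → walnut; rrP_ (8) → pea
Phenotype counts (out of 16): 8 walnut, 8 pea
pea: 8 out of 16 → fraction 1/2
Expected count = 1/2 × 2304 = 1152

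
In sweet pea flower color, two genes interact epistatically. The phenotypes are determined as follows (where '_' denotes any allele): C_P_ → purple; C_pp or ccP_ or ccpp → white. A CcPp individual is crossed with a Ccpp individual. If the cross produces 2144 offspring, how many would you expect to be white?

Cross: CcPp × Ccpp — consider each gene separately:
C gene: Cc × Cc → 1 CC, 2 Cc, 1 cc → 3 C_ : 1 cc (out of 4)
P gene: Pp × pp → 2 Pp, 2 pp → 2 P_ : 2 pp (out of 4)
Genotype classes (out of 4 × 4 = 16): C_P_ = 3×2 = 6; C_pp = 3×2 = 6; ccP_ = 1×2 = 2; ccpp = 1×2 = 2
Apply the phenotype rules: C_P_ (6) → purple; C_pp (6) + ccP_ (2) + ccpp (2) → white
Phenotype counts (out of 16): 6 purple, 10 white
white: 10 out of 16 → fraction 5/8
Expected count = 5/8 × 2144 = 1340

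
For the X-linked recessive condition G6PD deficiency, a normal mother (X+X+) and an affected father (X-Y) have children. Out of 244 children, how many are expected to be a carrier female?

Cross: X+X+ × X-Y
Offspring: 2 X+X-, 2 X+Y
Probability of a carrier female: 2/4 = 1/2
Expected count = 1/2 × 244 = 122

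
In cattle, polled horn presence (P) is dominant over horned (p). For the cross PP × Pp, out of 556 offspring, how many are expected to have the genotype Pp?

Punnett square for PP × Pp:
Offspring genotypes: 2 PP, 2 Pp
Total offspring: 4
Count with target: 2
Probability: 2/4 = 1/2
Expected count = 1/2 × 556 = 278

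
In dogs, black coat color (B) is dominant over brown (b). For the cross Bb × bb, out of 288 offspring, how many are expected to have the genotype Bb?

Punnett square for Bb × bb:
Offspring genotypes: 2 Bb, 2 bb
Total offspring: 4
Count with target: 2
Probability: 2/4 = 1/2
Expected count = 1/2 × 288 = 144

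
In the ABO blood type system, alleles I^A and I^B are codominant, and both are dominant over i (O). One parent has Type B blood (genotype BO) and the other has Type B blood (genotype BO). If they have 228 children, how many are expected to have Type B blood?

Cross: BO × BO
Possible offspring genotypes: 1 BB, 2 BO, 1 OO
Blood type counts: 3 Type B, 1 Type O
Probability of Type B: 3/4
Expected count = 3/4 × 228 = 171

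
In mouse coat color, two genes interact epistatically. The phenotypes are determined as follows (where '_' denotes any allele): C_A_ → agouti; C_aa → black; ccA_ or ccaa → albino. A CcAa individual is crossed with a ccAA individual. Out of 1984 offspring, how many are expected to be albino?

Cross: CcAa × ccAA — consider each gene separately:
C gene: Cc × cc → 2 Cc, 2 cc → 2 C_ : 2 cc (out of 4)
A gene: Aa × AA → 2 AA, 2 Aa → 4 A_ (out of 4)
Genotype classes (out of 4 × 4 = 16): C_A_ = 2×4 = 8; ccA_ = 2×4 = 8
Apply the phenotype rules: C_A_ (8) → agouti; ccA_ (8) → albino
Phenotype counts (out of 16): 8 agouti, 8 albino
albino: 8 out of 16 → fraction 1/2
Expected count = 1/2 × 1984 = 992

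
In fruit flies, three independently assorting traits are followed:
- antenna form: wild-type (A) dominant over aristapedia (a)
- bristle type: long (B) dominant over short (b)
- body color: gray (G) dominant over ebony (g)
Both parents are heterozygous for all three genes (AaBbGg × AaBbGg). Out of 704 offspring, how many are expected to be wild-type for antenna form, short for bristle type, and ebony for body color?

Trihybrid cross: AaBbGg × AaBbGg
Each trait segregates independently with a 3:1 phenotypic ratio, so each gene contributes 3/4 (dominant) or 1/4 (recessive).
Target: wild-type (antenna form), short (bristle type), ebony (body color)
Probability = product of independent per-trait probabilities
= 3/4 × 1/4 × 1/4 = 3/64
Expected count = 3/64 × 704 = 33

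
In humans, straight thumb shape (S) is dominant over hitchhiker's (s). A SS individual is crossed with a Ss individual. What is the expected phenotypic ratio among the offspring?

Punnett square for SS × Ss:
Offspring genotypes: 2 SS, 2 Ss
straight: 4, hitchhiker's: 0
Ratio: all straight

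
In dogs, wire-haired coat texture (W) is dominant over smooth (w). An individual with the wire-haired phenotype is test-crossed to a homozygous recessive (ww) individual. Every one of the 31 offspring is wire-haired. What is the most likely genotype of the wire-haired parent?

Test cross: ? × ww
All offspring are wire-haired.
If the unknown parent were heterozygous (Ww), about half of 31 offspring would be smooth; none are. The unknown parent is most likely homozygous dominant (WW).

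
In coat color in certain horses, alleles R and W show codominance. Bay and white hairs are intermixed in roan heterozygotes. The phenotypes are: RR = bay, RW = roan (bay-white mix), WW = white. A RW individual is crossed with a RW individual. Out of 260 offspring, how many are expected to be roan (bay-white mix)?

Punnett square for RW × RW:
Offspring genotypes: 1 RR, 2 RW, 1 WW
Phenotype counts: 1 bay, 2 roan (bay-white mix), 1 white
roan (bay-white mix): 2 out of 4 → fraction 1/2
Expected count = 1/2 × 260 = 130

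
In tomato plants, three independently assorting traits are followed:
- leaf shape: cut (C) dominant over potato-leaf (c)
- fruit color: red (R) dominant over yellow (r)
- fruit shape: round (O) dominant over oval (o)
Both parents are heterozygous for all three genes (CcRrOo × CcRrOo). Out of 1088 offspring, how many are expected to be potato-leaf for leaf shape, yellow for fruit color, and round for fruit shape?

Trihybrid cross: CcRrOo × CcRrOo
Each trait segregates independently with a 3:1 phenotypic ratio, so each gene contributes 3/4 (dominant) or 1/4 (recessive).
Target: potato-leaf (leaf shape), yellow (fruit color), round (fruit shape)
Probability = product of independent per-trait probabilities
= 1/4 × 1/4 × 3/4 = 3/64
Expected count = 3/64 × 1088 = 51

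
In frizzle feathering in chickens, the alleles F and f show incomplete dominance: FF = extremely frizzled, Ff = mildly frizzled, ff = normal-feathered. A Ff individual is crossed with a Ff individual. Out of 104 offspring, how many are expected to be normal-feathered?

Punnett square for Ff × Ff:
Offspring genotypes: 1 FF, 2 Ff, 1 ff
Phenotype counts: 1 extremely frizzled, 2 mildly frizzled, 1 normal-feathered
normal-feathered: 1 out of 4 → fraction 1/4
Expected count = 1/4 × 104 = 26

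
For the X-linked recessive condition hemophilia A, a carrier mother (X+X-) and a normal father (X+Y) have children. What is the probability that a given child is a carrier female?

Cross: X+X- × X+Y
Offspring: 1 X+X+, 1 X+Y, 1 X+X-, 1 X-Y
Probability of a carrier female: 1/4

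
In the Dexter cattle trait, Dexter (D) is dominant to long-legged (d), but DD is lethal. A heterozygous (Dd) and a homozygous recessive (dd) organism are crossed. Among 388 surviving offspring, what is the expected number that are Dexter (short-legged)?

Cross: Dd × dd
Punnett square offspring (before lethality): 2 Dd, 2 dd
No DD offspring are produced in this cross.
Dexter (short-legged): 2 out of 4 → fraction 1/2
Expected count = 1/2 × 388 = 194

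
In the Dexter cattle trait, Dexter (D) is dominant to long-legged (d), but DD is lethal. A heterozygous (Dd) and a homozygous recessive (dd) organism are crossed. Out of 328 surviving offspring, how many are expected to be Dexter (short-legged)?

Cross: Dd × dd
Punnett square offspring (before lethality): 2 Dd, 2 dd
No DD offspring are produced in this cross.
Dexter (short-legged): 2 out of 4 → fraction 1/2
Expected count = 1/2 × 328 = 164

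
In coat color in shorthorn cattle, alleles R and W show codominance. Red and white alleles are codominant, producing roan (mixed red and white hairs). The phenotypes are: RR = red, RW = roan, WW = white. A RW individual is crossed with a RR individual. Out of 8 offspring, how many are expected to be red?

Punnett square for RW × RR:
Offspring genotypes: 2 RR, 2 RW
Phenotype counts: 2 red, 2 roan
red: 2 out of 4 → fraction 1/2
Expected count = 1/2 × 8 = 4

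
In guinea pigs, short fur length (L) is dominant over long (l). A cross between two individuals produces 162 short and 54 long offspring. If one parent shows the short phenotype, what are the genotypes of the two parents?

Observed offspring: 162 short, 54 long
The observed ratio simplifies to 3:1. Long (ll) offspring appear, so each parent must contribute one l allele. The parent stated to show short carries L, so it is Ll. The other parent is then either Ll or ll: Ll × ll would give a 1:1 split, whereas Ll × Ll gives 3:1 — matching the data. So both parents are heterozygous (Ll × Ll).
Parent genotypes: Ll × Ll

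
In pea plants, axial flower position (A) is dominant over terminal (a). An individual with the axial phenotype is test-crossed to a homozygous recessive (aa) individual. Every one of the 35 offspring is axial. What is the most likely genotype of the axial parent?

Test cross: ? × aa
All offspring are axial.
If the unknown parent were heterozygous (Aa), about half of 35 offspring would be terminal; none are. The unknown parent is most likely homozygous dominant (AA).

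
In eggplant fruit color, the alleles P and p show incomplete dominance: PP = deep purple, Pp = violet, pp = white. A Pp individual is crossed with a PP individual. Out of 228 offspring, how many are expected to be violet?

Punnett square for Pp × PP:
Offspring genotypes: 2 PP, 2 Pp
Phenotype counts: 2 deep purple, 2 violet
violet: 2 out of 4 → fraction 1/2
Expected count = 1/2 × 228 = 114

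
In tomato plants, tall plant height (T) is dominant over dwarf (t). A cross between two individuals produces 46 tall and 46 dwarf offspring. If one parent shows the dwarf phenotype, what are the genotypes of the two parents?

Observed offspring: 46 tall, 46 dwarf
The observed ratio simplifies to 1:1. One parent shows dwarf, so its genotype must be tt. A 1:1 offspring split requires the other parent to be heterozygous (Tt).
Parent genotypes: tt × Tt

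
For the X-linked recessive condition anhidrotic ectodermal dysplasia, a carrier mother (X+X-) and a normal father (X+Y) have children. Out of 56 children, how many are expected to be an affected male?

Cross: X+X- × X+Y
Offspring: 1 X+X+, 1 X+Y, 1 X+X-, 1 X-Y
Probability of an affected male: 1/4
Expected count = 1/4 × 56 = 14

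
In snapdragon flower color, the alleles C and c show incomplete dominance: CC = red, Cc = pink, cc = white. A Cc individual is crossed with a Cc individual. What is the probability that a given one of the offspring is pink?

Punnett square for Cc × Cc:
Offspring genotypes: 1 CC, 2 Cc, 1 cc
Phenotype counts: 1 red, 2 pink, 1 white
pink: 2 out of 4
Probability: 2/4 = 1/2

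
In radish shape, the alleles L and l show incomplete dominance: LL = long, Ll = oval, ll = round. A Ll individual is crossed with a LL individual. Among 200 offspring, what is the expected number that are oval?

Punnett square for Ll × LL:
Offspring genotypes: 2 LL, 2 Ll
Phenotype counts: 2 long, 2 oval
oval: 2 out of 4 → fraction 1/2
Expected count = 1/2 × 200 = 100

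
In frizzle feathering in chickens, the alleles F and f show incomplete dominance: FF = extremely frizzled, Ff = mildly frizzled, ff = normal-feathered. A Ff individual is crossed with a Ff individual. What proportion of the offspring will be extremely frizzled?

Punnett square for Ff × Ff:
Offspring genotypes: 1 FF, 2 Ff, 1 ff
Phenotype counts: 1 extremely frizzled, 2 mildly frizzled, 1 normal-feathered
extremely frizzled: 1 out of 4
Probability: 1/4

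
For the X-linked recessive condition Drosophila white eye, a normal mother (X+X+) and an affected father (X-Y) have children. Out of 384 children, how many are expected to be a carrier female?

Cross: X+X+ × X-Y
Offspring: 2 X+X-, 2 X+Y
Probability of a carrier female: 2/4 = 1/2
Expected count = 1/2 × 384 = 192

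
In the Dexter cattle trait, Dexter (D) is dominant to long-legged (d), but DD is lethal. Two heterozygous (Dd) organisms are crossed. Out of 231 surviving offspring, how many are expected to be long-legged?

Cross: Dd × Dd
Punnett square offspring (before lethality): 1 DD, 2 Dd, 1 dd
The DD genotype is lethal (embryos die); surviving offspring: 2 Dd, 1 dd
long-legged: 1 out of 3 → fraction 1/3
Expected count = 1/3 × 231 = 77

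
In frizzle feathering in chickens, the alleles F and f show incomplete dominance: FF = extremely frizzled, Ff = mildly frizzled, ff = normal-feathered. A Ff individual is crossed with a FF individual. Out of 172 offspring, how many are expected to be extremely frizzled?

Punnett square for Ff × FF:
Offspring genotypes: 2 FF, 2 Ff
Phenotype counts: 2 extremely frizzled, 2 mildly frizzled
extremely frizzled: 2 out of 4 → fraction 1/2
Expected count = 1/2 × 172 = 86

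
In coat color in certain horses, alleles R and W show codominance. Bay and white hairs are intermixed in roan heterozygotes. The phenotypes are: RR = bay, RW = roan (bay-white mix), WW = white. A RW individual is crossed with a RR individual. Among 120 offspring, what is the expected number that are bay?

Punnett square for RW × RR:
Offspring genotypes: 2 RR, 2 RW
Phenotype counts: 2 bay, 2 roan (bay-white mix)
bay: 2 out of 4 → fraction 1/2
Expected count = 1/2 × 120 = 60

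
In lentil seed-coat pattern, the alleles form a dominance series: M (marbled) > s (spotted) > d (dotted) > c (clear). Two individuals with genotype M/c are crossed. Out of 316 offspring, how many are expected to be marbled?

Cross: M/c × M/c
Allele dominance: M > s > d > c
Offspring genotypes: 1 M/M, 2 M/c, 1 c/c
Phenotype counts: 3 marbled, 1 clear
marbled: 3 out of 4 → fraction 3/4
Expected count = 3/4 × 316 = 237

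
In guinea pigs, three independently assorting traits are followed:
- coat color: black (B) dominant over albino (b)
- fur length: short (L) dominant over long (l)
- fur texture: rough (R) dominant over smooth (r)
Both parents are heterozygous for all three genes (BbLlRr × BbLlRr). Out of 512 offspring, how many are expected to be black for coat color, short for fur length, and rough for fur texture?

Trihybrid cross: BbLlRr × BbLlRr
Each trait segregates independently with a 3:1 phenotypic ratio, so each gene contributes 3/4 (dominant) or 1/4 (recessive).
Target: black (coat color), short (fur length), rough (fur texture)
Probability = product of independent per-trait probabilities
= 3/4 × 3/4 × 3/4 = 27/64
Expected count = 27/64 × 512 = 216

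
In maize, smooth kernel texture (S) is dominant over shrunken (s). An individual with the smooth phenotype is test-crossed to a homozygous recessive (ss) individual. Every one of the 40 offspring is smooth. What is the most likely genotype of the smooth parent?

Test cross: ? × ss
All offspring are smooth.
If the unknown parent were heterozygous (Ss), about half of 40 offspring would be shrunken; none are. The unknown parent is most likely homozygous dominant (SS).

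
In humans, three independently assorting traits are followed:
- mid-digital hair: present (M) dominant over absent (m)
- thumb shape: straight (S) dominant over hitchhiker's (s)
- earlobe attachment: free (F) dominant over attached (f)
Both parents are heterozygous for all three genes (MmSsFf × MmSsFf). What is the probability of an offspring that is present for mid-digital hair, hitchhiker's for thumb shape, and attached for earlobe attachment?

Trihybrid cross: MmSsFf × MmSsFf
Each trait segregates independently with a 3:1 phenotypic ratio, so each gene contributes 3/4 (dominant) or 1/4 (recessive).
Target: present (mid-digital hair), hitchhiker's (thumb shape), attached (earlobe attachment)
Probability = product of independent per-trait probabilities
= 3/4 × 1/4 × 1/4 = 3/64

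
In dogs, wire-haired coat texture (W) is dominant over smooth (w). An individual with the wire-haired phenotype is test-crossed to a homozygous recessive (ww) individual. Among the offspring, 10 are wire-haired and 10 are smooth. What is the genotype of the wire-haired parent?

Test cross: ? × ww
Offspring: 10 wire-haired, 10 smooth — approximately 1:1.
A 1:1 ratio in a test cross indicates the unknown parent is heterozygous (Ww).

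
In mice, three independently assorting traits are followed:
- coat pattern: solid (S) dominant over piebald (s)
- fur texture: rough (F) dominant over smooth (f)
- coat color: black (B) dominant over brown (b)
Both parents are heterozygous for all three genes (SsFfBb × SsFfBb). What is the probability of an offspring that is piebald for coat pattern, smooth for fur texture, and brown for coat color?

Trihybrid cross: SsFfBb × SsFfBb
Each trait segregates independently with a 3:1 phenotypic ratio, so each gene contributes 3/4 (dominant) or 1/4 (recessive).
Target: piebald (coat pattern), smooth (fur texture), brown (coat color)
Probability = product of independent per-trait probabilities
= 1/4 × 1/4 × 1/4 = 1/64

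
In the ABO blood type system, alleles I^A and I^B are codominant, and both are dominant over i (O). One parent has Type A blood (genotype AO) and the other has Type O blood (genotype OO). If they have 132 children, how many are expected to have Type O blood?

Cross: AO × OO
Possible offspring genotypes: 2 AO, 2 OO
Blood type counts: 2 Type A, 2 Type O
Probability of Type O: 2/4 = 1/2
Expected count = 1/2 × 132 = 66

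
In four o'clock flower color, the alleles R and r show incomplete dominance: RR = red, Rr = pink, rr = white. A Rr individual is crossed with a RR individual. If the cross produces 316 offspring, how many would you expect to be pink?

Punnett square for Rr × RR:
Offspring genotypes: 2 RR, 2 Rr
Phenotype counts: 2 red, 2 pink
pink: 2 out of 4 → fraction 1/2
Expected count = 1/2 × 316 = 158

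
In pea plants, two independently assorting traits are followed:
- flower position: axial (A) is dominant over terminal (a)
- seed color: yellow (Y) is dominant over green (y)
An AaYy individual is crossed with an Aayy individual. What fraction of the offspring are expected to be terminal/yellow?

Dihybrid cross AaYy × Aayy — consider each gene separately:
flower position: Aa × Aa → 1 AA, 2 Aa, 1 aa → 3 A_ : 1 aa (out of 4)
seed color: Yy × yy → 2 Yy, 2 yy → 2 Y_ : 2 yy (out of 4)
Combine (counts out of 4 × 4 = 16): axial/yellow (A_Y_) = 3×2 = 6; axial/green (A_yy) = 3×2 = 6; terminal/yellow (aaY_) = 1×2 = 2; terminal/green (aayy) = 1×2 = 2
Phenotype counts (out of 16): 6 axial/yellow, 6 axial/green, 2 terminal/yellow, 2 terminal/green
terminal/yellow: 2 out of 16
Probability: 2/16 = 1/8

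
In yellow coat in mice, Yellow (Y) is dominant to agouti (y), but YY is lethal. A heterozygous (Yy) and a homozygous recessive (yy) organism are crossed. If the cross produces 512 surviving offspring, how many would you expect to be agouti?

Cross: Yy × yy
Punnett square offspring (before lethality): 2 Yy, 2 yy
No YY offspring are produced in this cross.
agouti: 2 out of 4 → fraction 1/2
Expected count = 1/2 × 512 = 256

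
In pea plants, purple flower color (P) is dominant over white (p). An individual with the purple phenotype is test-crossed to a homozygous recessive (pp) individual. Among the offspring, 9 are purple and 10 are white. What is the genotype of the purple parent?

Test cross: ? × pp
Offspring: 9 purple, 10 white — approximately 1:1.
A 1:1 ratio in a test cross indicates the unknown parent is heterozygous (Pp).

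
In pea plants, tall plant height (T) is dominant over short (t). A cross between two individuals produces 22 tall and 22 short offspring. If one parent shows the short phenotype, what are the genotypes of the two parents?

Observed offspring: 22 tall, 22 short
The observed ratio simplifies to 1:1. One parent shows short, so its genotype must be tt. A 1:1 offspring split requires the other parent to be heterozygous (Tt).
Parent genotypes: tt × Tt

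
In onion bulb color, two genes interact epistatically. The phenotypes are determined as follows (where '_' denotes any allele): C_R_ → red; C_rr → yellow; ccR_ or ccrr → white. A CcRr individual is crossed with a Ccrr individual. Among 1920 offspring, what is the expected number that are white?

Cross: CcRr × Ccrr — consider each gene separately:
C gene: Cc × Cc → 1 CC, 2 Cc, 1 cc → 3 C_ : 1 cc (out of 4)
R gene: Rr × rr → 2 Rr, 2 rr → 2 R_ : 2 rr (out of 4)
Genotype classes (out of 4 × 4 = 16): C_R_ = 3×2 = 6; C_rr = 3×2 = 6; ccR_ = 1×2 = 2; ccrr = 1×2 = 2
Apply the phenotype rules: C_R_ (6) → red; C_rr (6) → yellow; ccR_ (2) + ccrr (2) → white
Phenotype counts (out of 16): 6 red, 6 yellow, 4 white
white: 4 out of 16 → fraction 1/4
Expected count = 1/4 × 1920 = 480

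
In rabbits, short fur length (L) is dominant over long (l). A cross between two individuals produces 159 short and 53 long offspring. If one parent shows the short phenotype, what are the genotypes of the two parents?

Observed offspring: 159 short, 53 long
The observed ratio simplifies to 3:1. Long (ll) offspring appear, so each parent must contribute one l allele. The parent stated to show short carries L, so it is Ll. The other parent is then either Ll or ll: Ll × ll would give a 1:1 split, whereas Ll × Ll gives 3:1 — matching the data. So both parents are heterozygous (Ll × Ll).
Parent genotypes: Ll × Ll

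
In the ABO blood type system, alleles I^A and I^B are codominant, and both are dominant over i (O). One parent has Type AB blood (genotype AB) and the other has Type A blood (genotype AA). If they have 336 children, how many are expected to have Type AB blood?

Cross: AB × AA
Possible offspring genotypes: 2 AA, 2 AB
Blood type counts: 2 Type A, 2 Type AB
Probability of Type AB: 2/4 = 1/2
Expected count = 1/2 × 336 = 168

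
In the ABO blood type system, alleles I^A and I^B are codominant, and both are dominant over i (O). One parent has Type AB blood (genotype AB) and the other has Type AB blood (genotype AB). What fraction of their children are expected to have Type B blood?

Cross: AB × AB
Possible offspring genotypes: 1 AA, 2 AB, 1 BB
Blood type counts: 1 Type A, 2 Type AB, 1 Type B
Probability of Type B: 1/4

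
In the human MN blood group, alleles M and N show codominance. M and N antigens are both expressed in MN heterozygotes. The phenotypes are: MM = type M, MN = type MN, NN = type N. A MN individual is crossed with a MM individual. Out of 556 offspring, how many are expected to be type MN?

Punnett square for MN × MM:
Offspring genotypes: 2 MM, 2 MN
Phenotype counts: 2 type M, 2 type MN
type MN: 2 out of 4 → fraction 1/2
Expected count = 1/2 × 556 = 278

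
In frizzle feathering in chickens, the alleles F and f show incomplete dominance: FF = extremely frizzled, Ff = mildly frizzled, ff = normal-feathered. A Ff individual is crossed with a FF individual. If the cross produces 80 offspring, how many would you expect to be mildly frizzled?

Punnett square for Ff × FF:
Offspring genotypes: 2 FF, 2 Ff
Phenotype counts: 2 extremely frizzled, 2 mildly frizzled
mildly frizzled: 2 out of 4 → fraction 1/2
Expected count = 1/2 × 80 = 40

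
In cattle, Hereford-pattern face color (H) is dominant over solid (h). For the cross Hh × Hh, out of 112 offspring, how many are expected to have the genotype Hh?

Punnett square for Hh × Hh:
Offspring genotypes: 1 HH, 2 Hh, 1 hh
Total offspring: 4
Count with target: 2
Probability: 2/4 = 1/2
Expected count = 1/2 × 112 = 56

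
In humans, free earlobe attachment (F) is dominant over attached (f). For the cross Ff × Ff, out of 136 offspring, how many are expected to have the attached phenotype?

Punnett square for Ff × Ff:
Offspring genotypes: 1 FF, 2 Ff, 1 ff
Total offspring: 4
Count with target: 1
Probability: 1/4
Expected count = 1/4 × 136 = 34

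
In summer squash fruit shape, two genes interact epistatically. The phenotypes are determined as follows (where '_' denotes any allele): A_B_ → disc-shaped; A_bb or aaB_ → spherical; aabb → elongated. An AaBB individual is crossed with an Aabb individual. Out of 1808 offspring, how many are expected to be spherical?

Cross: AaBB × Aabb — consider each gene separately:
A gene: Aa × Aa → 1 AA, 2 Aa, 1 aa → 3 A_ : 1 aa (out of 4)
B gene: BB × bb → 4 Bb → 4 B_ (out of 4)
Genotype classes (out of 4 × 4 = 16): A_B_ = 3×4 = 12; aaB_ = 1×4 = 4
Apply the phenotype rules: A_B_ (12) → disc-shaped; aaB_ (4) → spherical
Phenotype counts (out of 16): 12 disc-shaped, 4 spherical
spherical: 4 out of 16 → fraction 1/4
Expected count = 1/4 × 1808 = 452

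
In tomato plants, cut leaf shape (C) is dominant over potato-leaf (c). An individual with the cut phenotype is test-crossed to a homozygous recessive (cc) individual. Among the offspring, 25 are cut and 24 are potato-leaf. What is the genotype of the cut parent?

Test cross: ? × cc
Offspring: 25 cut, 24 potato-leaf — approximately 1:1.
A 1:1 ratio in a test cross indicates the unknown parent is heterozygous (Cc).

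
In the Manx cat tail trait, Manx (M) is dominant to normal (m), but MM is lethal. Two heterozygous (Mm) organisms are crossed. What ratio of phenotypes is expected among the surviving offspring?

Cross: Mm × Mm
Punnett square offspring (before lethality): 1 MM, 2 Mm, 1 mm
The MM genotype is lethal (embryos die); surviving offspring: 2 Mm, 1 mm
Ratio: 2 Manx (tailless) : 1 normal-tailed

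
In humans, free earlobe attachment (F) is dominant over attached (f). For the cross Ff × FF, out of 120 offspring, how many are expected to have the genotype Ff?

Punnett square for Ff × FF:
Offspring genotypes: 2 FF, 2 Ff
Total offspring: 4
Count with target: 2
Probability: 2/4 = 1/2
Expected count = 1/2 × 120 = 60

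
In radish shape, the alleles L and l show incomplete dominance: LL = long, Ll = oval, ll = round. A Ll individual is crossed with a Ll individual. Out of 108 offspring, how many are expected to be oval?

Punnett square for Ll × Ll:
Offspring genotypes: 1 LL, 2 Ll, 1 ll
Phenotype counts: 1 long, 2 oval, 1 round
oval: 2 out of 4 → fraction 1/2
Expected count = 1/2 × 108 = 54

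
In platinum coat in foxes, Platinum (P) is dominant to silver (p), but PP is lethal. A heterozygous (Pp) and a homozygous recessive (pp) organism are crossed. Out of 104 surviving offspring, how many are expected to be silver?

Cross: Pp × pp
Punnett square offspring (before lethality): 2 Pp, 2 pp
No PP offspring are produced in this cross.
silver: 2 out of 4 → fraction 1/2
Expected count = 1/2 × 104 = 52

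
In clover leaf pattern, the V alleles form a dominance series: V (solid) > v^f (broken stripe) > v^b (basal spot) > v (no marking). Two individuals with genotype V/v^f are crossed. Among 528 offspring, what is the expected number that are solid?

Cross: V/v^f × V/v^f
Allele dominance: V > v^f > v^b > v
Offspring genotypes: 1 V/V, 2 V/v^f, 1 v^f/v^f
Phenotype counts: 3 solid, 1 broken stripe
solid: 3 out of 4 → fraction 3/4
Expected count = 3/4 × 528 = 396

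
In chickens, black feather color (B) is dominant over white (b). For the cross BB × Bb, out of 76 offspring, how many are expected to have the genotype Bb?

Punnett square for BB × Bb:
Offspring genotypes: 2 BB, 2 Bb
Total offspring: 4
Count with target: 2
Probability: 2/4 = 1/2
Expected count = 1/2 × 76 = 38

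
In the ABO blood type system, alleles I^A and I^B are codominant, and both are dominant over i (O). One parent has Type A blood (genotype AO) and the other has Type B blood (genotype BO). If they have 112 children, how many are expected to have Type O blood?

Cross: AO × BO
Possible offspring genotypes: 1 AB, 1 AO, 1 BO, 1 OO
Blood type counts: 1 Type AB, 1 Type A, 1 Type B, 1 Type O
Probability of Type O: 1/4
Expected count = 1/4 × 112 = 28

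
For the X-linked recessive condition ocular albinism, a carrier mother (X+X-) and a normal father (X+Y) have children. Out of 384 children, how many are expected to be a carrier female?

Cross: X+X- × X+Y
Offspring: 1 X+X+, 1 X+Y, 1 X+X-, 1 X-Y
Probability of a carrier female: 1/4
Expected count = 1/4 × 384 = 96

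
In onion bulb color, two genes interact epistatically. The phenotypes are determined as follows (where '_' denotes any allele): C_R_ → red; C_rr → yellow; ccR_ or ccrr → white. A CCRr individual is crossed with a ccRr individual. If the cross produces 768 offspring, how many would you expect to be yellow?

Cross: CCRr × ccRr — consider each gene separately:
C gene: CC × cc → 4 Cc → 4 C_ (out of 4)
R gene: Rr × Rr → 1 RR, 2 Rr, 1 rr → 3 R_ : 1 rr (out of 4)
Genotype classes (out of 4 × 4 = 16): C_R_ = 4×3 = 12; C_rr = 4×1 = 4
Apply the phenotype rules: C_R_ (12) → red; C_rr (4) → yellow
Phenotype counts (out of 16): 12 red, 4 yellow
yellow: 4 out of 16 → fraction 1/4
Expected count = 1/4 × 768 = 192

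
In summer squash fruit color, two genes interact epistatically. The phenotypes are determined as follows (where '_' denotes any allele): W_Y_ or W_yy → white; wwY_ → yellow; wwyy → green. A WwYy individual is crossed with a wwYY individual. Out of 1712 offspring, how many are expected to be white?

Cross: WwYy × wwYY — consider each gene separately:
W gene: Ww × ww → 2 Ww, 2 ww → 2 W_ : 2 ww (out of 4)
Y gene: Yy × YY → 2 YY, 2 Yy → 4 Y_ (out of 4)
Genotype classes (out of 4 × 4 = 16): W_Y_ = 2×4 = 8; wwY_ = 2×4 = 8
Apply the phenotype rules: W_Y_ (8) → white; wwY_ (8) → yellow
Phenotype counts (out of 16): 8 white, 8 yellow
white: 8 out of 16 → fraction 1/2
Expected count = 1/2 × 1712 = 856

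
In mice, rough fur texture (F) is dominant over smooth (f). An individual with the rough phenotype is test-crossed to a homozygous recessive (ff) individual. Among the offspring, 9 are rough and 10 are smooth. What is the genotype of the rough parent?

Test cross: ? × ff
Offspring: 9 rough, 10 smooth — approximately 1:1.
A 1:1 ratio in a test cross indicates the unknown parent is heterozygous (Ff).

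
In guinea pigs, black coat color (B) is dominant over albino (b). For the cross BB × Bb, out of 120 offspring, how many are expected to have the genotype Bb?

Punnett square for BB × Bb:
Offspring genotypes: 2 BB, 2 Bb
Total offspring: 4
Count with target: 2
Probability: 2/4 = 1/2
Expected count = 1/2 × 120 = 60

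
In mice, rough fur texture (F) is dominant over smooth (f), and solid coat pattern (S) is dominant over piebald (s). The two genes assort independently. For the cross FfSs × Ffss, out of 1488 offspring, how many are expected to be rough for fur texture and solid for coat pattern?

Dihybrid cross FfSs × Ffss — consider each gene separately:
fur texture: Ff × Ff → 1 FF, 2 Ff, 1 ff → 3 F_ : 1 ff (out of 4)
coat pattern: Ss × ss → 2 Ss, 2 ss → 2 S_ : 2 ss (out of 4)
Looking for: rough (F_) and solid (S_)
P(rough) = 3/4, P(solid) = 2/4
P(both) = 3/4 × 2/4 = 6/16 = 3/8
Expected count = 3/8 × 1488 = 558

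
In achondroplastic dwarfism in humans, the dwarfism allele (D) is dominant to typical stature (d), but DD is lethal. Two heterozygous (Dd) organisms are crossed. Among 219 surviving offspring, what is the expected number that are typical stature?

Cross: Dd × Dd
Punnett square offspring (before lethality): 1 DD, 2 Dd, 1 dd
The DD genotype is lethal (embryos die); surviving offspring: 2 Dd, 1 dd
typical stature: 1 out of 3 → fraction 1/3
Expected count = 1/3 × 219 = 73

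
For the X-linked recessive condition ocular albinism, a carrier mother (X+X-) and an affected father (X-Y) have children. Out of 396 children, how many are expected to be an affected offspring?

Cross: X+X- × X-Y
Offspring: 1 X+X-, 1 X+Y, 1 X-X-, 1 X-Y
Probability of an affected offspring: 2/4 = 1/2
Expected count = 1/2 × 396 = 198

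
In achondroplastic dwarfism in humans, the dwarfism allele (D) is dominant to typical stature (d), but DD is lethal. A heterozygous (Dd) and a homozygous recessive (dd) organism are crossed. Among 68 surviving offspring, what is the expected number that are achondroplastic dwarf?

Cross: Dd × dd
Punnett square offspring (before lethality): 2 Dd, 2 dd
No DD offspring are produced in this cross.
achondroplastic dwarf: 2 out of 4 → fraction 1/2
Expected count = 1/2 × 68 = 34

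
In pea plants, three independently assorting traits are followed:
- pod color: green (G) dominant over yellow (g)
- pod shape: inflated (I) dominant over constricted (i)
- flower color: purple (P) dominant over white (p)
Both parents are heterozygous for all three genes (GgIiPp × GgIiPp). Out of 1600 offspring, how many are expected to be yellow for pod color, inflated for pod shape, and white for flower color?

Trihybrid cross: GgIiPp × GgIiPp
Each trait segregates independently with a 3:1 phenotypic ratio, so each gene contributes 3/4 (dominant) or 1/4 (recessive).
Target: yellow (pod color), inflated (pod shape), white (flower color)
Probability = product of independent per-trait probabilities
= 1/4 × 3/4 × 1/4 = 3/64
Expected count = 3/64 × 1600 = 75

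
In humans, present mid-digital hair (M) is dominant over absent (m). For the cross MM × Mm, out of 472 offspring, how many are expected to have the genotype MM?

Punnett square for MM × Mm:
Offspring genotypes: 2 MM, 2 Mm
Total offspring: 4
Count with target: 2
Probability: 2/4 = 1/2
Expected count = 1/2 × 472 = 236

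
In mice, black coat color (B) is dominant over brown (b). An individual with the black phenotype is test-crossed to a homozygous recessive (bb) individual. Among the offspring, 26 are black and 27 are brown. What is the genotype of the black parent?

Test cross: ? × bb
Offspring: 26 black, 27 brown — approximately 1:1.
A 1:1 ratio in a test cross indicates the unknown parent is heterozygous (Bb).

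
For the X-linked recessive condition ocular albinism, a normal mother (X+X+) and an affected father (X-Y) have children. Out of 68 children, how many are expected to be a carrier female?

Cross: X+X+ × X-Y
Offspring: 2 X+X-, 2 X+Y
Probability of a carrier female: 2/4 = 1/2
Expected count = 1/2 × 68 = 34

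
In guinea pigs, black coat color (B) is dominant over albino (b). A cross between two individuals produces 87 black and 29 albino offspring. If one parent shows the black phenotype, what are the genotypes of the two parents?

Observed offspring: 87 black, 29 albino
The observed ratio simplifies to 3:1. Albino (bb) offspring appear, so each parent must contribute one b allele. The parent stated to show black carries B, so it is Bb. The other parent is then either Bb or bb: Bb × bb would give a 1:1 split, whereas Bb × Bb gives 3:1 — matching the data. So both parents are heterozygous (Bb × Bb).
Parent genotypes: Bb × Bb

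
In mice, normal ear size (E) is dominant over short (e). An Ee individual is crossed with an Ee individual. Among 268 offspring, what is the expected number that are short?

Punnett square for Ee × Ee:
Offspring genotypes: 1 EE, 2 Ee, 1 ee
normal: 3, short: 1
short: 1 out of 4 → fraction 1/4
Expected count = 1/4 × 268 = 67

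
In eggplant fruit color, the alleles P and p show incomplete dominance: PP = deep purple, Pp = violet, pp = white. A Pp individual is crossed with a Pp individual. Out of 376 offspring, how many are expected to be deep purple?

Punnett square for Pp × Pp:
Offspring genotypes: 1 PP, 2 Pp, 1 pp
Phenotype counts: 1 deep purple, 2 violet, 1 white
deep purple: 1 out of 4 → fraction 1/4
Expected count = 1/4 × 376 = 94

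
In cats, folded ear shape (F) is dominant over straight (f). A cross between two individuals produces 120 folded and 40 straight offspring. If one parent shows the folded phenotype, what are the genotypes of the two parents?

Observed offspring: 120 folded, 40 straight
The observed ratio simplifies to 3:1. Straight (ff) offspring appear, so each parent must contribute one f allele. The parent stated to show folded carries F, so it is Ff. The other parent is then either Ff or ff: Ff × ff would give a 1:1 split, whereas Ff × Ff gives 3:1 — matching the data. So both parents are heterozygous (Ff × Ff).
Parent genotypes: Ff × Ff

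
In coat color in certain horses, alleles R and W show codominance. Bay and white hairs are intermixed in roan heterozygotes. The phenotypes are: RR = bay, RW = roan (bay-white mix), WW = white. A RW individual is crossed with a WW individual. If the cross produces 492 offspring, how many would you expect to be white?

Punnett square for RW × WW:
Offspring genotypes: 2 RW, 2 WW
Phenotype counts: 2 roan (bay-white mix), 2 white
white: 2 out of 4 → fraction 1/2
Expected count = 1/2 × 492 = 246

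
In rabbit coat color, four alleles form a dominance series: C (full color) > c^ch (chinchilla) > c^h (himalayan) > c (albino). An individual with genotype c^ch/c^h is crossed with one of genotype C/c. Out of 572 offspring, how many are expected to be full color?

Cross: c^ch/c^h × C/c
Allele dominance: C > c^ch > c^h > c
Offspring genotypes: 1 C/c^ch, 1 c^ch/c, 1 C/c^h, 1 c^h/c
Phenotype counts: 2 full color, 1 chinchilla, 1 himalayan
full color: 2 out of 4 → fraction 1/2
Expected count = 1/2 × 572 = 286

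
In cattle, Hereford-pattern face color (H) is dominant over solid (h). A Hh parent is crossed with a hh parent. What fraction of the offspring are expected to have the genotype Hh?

Punnett square for Hh × hh:
Offspring genotypes: 2 Hh, 2 hh
Total offspring: 4
Count with target: 2
Probability: 2/4 = 1/2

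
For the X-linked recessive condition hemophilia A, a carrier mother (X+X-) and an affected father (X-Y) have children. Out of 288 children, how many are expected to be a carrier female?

Cross: X+X- × X-Y
Offspring: 1 X+X-, 1 X+Y, 1 X-X-, 1 X-Y
Probability of a carrier female: 1/4
Expected count = 1/4 × 288 = 72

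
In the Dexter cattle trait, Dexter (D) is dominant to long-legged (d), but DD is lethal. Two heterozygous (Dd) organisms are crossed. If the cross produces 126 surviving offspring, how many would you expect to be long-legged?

Cross: Dd × Dd
Punnett square offspring (before lethality): 1 DD, 2 Dd, 1 dd
The DD genotype is lethal (embryos die); surviving offspring: 2 Dd, 1 dd
long-legged: 1 out of 3 → fraction 1/3
Expected count = 1/3 × 126 = 42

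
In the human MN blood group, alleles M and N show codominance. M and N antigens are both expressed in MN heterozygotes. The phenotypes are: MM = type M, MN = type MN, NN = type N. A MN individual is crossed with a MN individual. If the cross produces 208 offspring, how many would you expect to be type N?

Punnett square for MN × MN:
Offspring genotypes: 1 MM, 2 MN, 1 NN
Phenotype counts: 1 type M, 2 type MN, 1 type N
type N: 1 out of 4 → fraction 1/4
Expected count = 1/4 × 208 = 52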